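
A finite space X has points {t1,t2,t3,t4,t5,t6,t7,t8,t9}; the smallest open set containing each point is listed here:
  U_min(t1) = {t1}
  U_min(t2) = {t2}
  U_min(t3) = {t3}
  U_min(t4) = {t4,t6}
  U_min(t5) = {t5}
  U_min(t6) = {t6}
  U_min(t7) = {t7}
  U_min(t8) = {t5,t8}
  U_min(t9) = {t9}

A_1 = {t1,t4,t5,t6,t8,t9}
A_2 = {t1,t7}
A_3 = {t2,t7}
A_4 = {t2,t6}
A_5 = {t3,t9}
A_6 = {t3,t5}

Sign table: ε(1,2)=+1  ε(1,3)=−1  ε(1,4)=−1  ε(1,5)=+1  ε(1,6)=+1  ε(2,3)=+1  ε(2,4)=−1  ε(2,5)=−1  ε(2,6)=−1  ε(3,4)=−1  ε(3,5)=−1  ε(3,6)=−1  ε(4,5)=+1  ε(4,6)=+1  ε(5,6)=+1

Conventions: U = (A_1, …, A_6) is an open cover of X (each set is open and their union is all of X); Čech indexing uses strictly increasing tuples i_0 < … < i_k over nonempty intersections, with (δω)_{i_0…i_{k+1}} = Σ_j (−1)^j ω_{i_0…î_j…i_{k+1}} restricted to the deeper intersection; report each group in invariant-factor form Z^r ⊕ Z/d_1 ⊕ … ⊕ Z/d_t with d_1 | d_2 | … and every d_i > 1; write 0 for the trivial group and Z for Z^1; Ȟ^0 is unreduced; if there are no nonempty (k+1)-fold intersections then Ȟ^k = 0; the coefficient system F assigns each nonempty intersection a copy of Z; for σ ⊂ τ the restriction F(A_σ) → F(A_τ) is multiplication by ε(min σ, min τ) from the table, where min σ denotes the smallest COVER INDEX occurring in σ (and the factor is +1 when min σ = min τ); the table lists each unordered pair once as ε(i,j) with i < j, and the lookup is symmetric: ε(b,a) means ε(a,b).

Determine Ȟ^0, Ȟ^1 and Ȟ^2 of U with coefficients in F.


nonempty overlaps:
  A12={t1} A14={t6} A15={t9} A16={t5} A23={t7} A34={t2} A56={t3}
C dims 6,7; δ0: rk 5, SNF 1^5
degree 0: 6−5−0 = 1 → Ȟ^0 ≅ Z
degree 1: 7−0−5 = 2 → Ȟ^1 ≅ Z^2
degree 2: 0−0−0 = 0 → Ȟ^2 ≅ 0

Ȟ^0 = Z; Ȟ^1 = Z^2; Ȟ^2 = 0


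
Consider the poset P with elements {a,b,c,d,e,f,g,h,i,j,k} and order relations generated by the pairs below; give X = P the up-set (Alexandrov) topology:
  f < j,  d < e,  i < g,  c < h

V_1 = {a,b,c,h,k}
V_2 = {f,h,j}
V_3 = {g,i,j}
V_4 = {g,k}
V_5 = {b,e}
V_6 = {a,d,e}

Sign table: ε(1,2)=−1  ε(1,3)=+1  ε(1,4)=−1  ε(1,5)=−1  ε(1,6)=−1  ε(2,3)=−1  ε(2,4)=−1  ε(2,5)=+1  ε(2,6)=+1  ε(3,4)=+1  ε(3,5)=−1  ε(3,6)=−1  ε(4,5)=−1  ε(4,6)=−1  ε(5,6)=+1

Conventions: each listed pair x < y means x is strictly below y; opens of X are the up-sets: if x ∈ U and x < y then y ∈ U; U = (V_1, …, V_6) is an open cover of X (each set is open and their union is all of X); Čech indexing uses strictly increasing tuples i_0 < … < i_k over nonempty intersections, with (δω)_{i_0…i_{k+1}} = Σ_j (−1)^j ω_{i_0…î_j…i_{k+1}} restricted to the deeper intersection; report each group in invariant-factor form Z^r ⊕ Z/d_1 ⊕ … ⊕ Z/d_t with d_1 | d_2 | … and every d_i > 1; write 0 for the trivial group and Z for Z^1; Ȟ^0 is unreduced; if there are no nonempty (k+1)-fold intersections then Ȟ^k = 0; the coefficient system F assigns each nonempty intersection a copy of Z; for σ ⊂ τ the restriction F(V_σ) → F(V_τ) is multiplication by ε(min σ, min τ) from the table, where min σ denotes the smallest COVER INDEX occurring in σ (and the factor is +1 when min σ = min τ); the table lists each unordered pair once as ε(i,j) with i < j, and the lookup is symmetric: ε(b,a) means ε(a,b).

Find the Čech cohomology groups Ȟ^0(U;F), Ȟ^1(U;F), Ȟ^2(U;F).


Ȟ^0 = 0; Ȟ^1 = Z ⊕ Z/2; Ȟ^2 = 0

intersection data:
  V12={h} V14={k} V15={b} V16={a} V23={j} V34={g} V56={e}
C dims 6,7; δ0: rk 6, SNF 1^5·2
Ȟ^0 = (6 − 6) − 0 = 0, so Ȟ^0 ≅ 0
Ȟ^1 = (7 − 0) − 6 = 1 plus torsion [2], so Ȟ^1 ≅ Z ⊕ Z/2
Ȟ^2 = (0 − 0) − 0 = 0, so Ȟ^2 ≅ 0


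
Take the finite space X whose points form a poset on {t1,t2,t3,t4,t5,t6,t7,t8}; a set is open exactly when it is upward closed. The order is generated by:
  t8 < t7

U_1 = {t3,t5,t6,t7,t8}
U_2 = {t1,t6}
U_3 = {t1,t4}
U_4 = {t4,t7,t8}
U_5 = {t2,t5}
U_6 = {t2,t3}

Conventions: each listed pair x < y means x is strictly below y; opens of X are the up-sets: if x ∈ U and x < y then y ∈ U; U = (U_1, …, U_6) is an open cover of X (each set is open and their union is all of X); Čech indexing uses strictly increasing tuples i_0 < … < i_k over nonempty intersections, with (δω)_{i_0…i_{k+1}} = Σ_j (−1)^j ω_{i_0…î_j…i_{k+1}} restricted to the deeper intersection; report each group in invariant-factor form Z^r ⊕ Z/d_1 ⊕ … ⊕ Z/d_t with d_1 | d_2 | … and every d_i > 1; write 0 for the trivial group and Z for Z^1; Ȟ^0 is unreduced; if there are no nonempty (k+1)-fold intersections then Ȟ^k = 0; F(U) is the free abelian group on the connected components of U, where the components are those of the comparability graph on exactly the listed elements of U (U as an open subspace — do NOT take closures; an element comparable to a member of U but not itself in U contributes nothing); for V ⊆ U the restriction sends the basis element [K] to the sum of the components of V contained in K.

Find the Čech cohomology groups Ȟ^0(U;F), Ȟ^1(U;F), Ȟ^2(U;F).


Ȟ^0 ≅ Z^7, Ȟ^1 ≅ 0 and Ȟ^2 ≅ 0

intersection data:
  U12={t6} U14={t7,t8} U15={t5} U16={t3} U23={t1} U34={t4} U56={t2}
components per intersection:
  U1: {t3} {t5} {t6} {t7,t8}
  U2: {t1} {t6}
  U3: {t1} {t4}
  U4: {t4} {t7,t8}
  U5: {t2} {t5}
  U6: {t2} {t3}
  U12: {t6}
  U14: {t7,t8}
  U15: {t5}
  U16: {t3}
  U23: {t1}
  U34: {t4}
  U56: {t2}
C dims 14,7; δ0: rk 7, SNF 1^7
Ȟ^0 = (14 − 7) − 0 = 7, so Ȟ^0 ≅ Z^7
Ȟ^1 = (7 − 0) − 7 = 0, so Ȟ^1 ≅ 0
Ȟ^2 = (0 − 0) − 0 = 0, so Ȟ^2 ≅ 0


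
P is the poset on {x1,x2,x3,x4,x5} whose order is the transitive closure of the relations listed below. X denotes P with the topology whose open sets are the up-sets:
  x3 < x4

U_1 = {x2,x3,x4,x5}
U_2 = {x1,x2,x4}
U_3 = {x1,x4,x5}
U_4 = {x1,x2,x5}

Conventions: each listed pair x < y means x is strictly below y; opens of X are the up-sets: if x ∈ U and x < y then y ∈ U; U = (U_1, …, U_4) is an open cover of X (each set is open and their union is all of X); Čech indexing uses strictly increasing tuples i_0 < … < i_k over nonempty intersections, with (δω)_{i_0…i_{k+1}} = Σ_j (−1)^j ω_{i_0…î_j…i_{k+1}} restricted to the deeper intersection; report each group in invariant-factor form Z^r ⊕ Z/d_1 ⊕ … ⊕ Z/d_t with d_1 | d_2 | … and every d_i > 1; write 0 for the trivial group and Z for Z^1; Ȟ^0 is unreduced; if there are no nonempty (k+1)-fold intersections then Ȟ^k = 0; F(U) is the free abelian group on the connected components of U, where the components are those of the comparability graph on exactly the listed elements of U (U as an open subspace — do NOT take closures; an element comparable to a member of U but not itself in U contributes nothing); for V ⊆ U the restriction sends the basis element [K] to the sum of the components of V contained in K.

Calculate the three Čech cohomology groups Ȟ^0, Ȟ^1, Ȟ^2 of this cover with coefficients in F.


Ȟ^0 = Z^4, Ȟ^1 = 0, Ȟ^2 = 0

nerve simplices:
  U12={x2,x4} U13={x4,x5} U14={x2,x5} U23={x1,x4} U24={x1,x2} U34={x1,x5}
  U123={x4} U124={x2} U134={x5} U234={x1}
components per intersection:
  U1: {x2} {x3,x4} {x5}
  U2: {x1} {x2} {x4}
  U3: {x1} {x4} {x5}
  U4: {x1} {x2} {x5}
  U12: {x2} {x4}
  U13: {x4} {x5}
  U14: {x2} {x5}
  U23: {x1} {x4}
  U24: {x1} {x2}
  U34: {x1} {x5}
  U123: {x4}
  U124: {x2}
  U134: {x5}
  U234: {x1}
C dims 12,12,4; δ0: rk 8, SNF 1^8; δ1: rk 4, SNF 1^4
degree 0: 12−8−0 = 4 → Ȟ^0 ≅ Z^4
degree 1: 12−4−8 = 0 → Ȟ^1 ≅ 0
degree 2: 4−0−4 = 0 → Ȟ^2 ≅ 0


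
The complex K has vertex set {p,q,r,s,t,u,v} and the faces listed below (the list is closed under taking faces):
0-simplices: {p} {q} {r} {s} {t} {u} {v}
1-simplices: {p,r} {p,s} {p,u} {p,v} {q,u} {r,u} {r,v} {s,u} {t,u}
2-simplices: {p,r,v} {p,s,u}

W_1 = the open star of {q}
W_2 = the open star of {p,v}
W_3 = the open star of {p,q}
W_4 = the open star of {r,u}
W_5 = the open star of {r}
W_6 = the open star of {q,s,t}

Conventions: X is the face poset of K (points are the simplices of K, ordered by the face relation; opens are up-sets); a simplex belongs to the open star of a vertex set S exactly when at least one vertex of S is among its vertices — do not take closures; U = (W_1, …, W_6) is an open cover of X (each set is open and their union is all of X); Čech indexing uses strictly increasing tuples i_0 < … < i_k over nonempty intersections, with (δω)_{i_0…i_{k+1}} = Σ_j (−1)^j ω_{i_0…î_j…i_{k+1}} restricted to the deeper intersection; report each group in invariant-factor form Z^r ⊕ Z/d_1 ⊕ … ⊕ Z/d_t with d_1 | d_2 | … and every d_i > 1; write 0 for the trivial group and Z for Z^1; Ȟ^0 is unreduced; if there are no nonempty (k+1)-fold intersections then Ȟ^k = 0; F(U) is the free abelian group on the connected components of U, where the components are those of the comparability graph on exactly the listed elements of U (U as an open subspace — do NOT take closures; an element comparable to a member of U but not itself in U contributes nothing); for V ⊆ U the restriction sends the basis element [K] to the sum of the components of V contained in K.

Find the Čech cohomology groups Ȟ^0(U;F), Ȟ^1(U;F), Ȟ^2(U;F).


Ȟ^0 = Z, Ȟ^1 = Z, Ȟ^2 = 0

cover nerve:
  W1={{q},{q,u}} W2={{p},{v},{p,r},{p,s},{p,u},{p,v},{r,v},{p,r,v},{p,s,u}} W3={{p},{q},{p,r},{p,s},{p,u},{p,v},{q,u},{p,r,v},{p,s,u}} W4={{r},{u},{p,r},{p,u},{q,u},{r,u},{r,v},{s,u},{t,u},{p,r,v},{p,s,u}} W5={{r},{p,r},{r,u},{r,v},{p,r,v}} W6={{q},{s},{t},{p,s},{q,u},{s,u},{t,u},{p,s,u}}
  W13={{q},{q,u}} W14={{q,u}} W16={{q},{q,u}} W23={{p},{p,r},{p,s},{p,u},{p,v},{p,r,v},{p,s,u}} W24={{p,r},{p,u},{r,v},{p,r,v},{p,s,u}} W25={{p,r},{r,v},{p,r,v}} W26={{p,s},{p,s,u}} W34={{p,r},{p,u},{q,u},{p,r,v},{p,s,u}} W35={{p,r},{p,r,v}} W36={{q},{p,s},{q,u},{p,s,u}} W45={{r},{p,r},{r,u},{r,v},{p,r,v}} W46={{q,u},{s,u},{t,u},{p,s,u}}
  W134={{q,u}} W136={{q},{q,u}} W146={{q,u}} W234={{p,r},{p,u},{p,r,v},{p,s,u}} W235={{p,r},{p,r,v}} W236={{p,s},{p,s,u}} W245={{p,r},{r,v},{p,r,v}} W246={{p,s,u}} W345={{p,r},{p,r,v}} W346={{q,u},{p,s,u}}
  W1346={{q,u}} W2345={{p,r},{p,r,v}} W2346={{p,s,u}}
components per intersection:
  W1: {{q},{q,u}}
  W2: {{p},{v},{p,r},{p,s},{p,u},{p,v},{r,v},{p,r,v},{p,s,u}}
  W3: {{p},{p,r},{p,s},{p,u},{p,v},{p,r,v},{p,s,u}} {{q},{q,u}}
  W4: {{r},{u},{p,r},{p,u},{q,u},{r,u},{r,v},{s,u},{t,u},{p,r,v},{p,s,u}}
  W5: {{r},{p,r},{r,u},{r,v},{p,r,v}}
  W6: {{q},{q,u}} {{s},{p,s},{s,u},{p,s,u}} {{t},{t,u}}
  W13: {{q},{q,u}}
  W14: {{q,u}}
  W16: {{q},{q,u}}
  W23: {{p},{p,r},{p,s},{p,u},{p,v},{p,r,v},{p,s,u}}
  W24: {{p,r},{r,v},{p,r,v}} {{p,u},{p,s,u}}
  W25: {{p,r},{r,v},{p,r,v}}
  W26: {{p,s},{p,s,u}}
  W34: {{p,r},{p,r,v}} {{p,u},{p,s,u}} {{q,u}}
  W35: {{p,r},{p,r,v}}
  W36: {{q},{q,u}} {{p,s},{p,s,u}}
  W45: {{r},{p,r},{r,u},{r,v},{p,r,v}}
  W46: {{q,u}} {{s,u},{p,s,u}} {{t,u}}
  W134: {{q,u}}
  W136: {{q},{q,u}}
  W146: {{q,u}}
  W234: {{p,r},{p,r,v}} {{p,u},{p,s,u}}
  W235: {{p,r},{p,r,v}}
  W236: {{p,s},{p,s,u}}
  W245: {{p,r},{r,v},{p,r,v}}
  W246: {{p,s,u}}
  W345: {{p,r},{p,r,v}}
  W346: {{q,u}} {{p,s,u}}
  W1346: {{q,u}}
  W2345: {{p,r},{p,r,v}}
  W2346: {{p,s,u}}
C dims 9,18,12,3; δ0: rk 8, SNF 1^8; δ1: rk 9, SNF 1^9; δ2: rk 3, SNF 1^3
Ȟ^0: (9−8)−0=1 ⇒ Z
Ȟ^1: (18−9)−8=1 ⇒ Z
Ȟ^2: (12−3)−9=0 ⇒ 0


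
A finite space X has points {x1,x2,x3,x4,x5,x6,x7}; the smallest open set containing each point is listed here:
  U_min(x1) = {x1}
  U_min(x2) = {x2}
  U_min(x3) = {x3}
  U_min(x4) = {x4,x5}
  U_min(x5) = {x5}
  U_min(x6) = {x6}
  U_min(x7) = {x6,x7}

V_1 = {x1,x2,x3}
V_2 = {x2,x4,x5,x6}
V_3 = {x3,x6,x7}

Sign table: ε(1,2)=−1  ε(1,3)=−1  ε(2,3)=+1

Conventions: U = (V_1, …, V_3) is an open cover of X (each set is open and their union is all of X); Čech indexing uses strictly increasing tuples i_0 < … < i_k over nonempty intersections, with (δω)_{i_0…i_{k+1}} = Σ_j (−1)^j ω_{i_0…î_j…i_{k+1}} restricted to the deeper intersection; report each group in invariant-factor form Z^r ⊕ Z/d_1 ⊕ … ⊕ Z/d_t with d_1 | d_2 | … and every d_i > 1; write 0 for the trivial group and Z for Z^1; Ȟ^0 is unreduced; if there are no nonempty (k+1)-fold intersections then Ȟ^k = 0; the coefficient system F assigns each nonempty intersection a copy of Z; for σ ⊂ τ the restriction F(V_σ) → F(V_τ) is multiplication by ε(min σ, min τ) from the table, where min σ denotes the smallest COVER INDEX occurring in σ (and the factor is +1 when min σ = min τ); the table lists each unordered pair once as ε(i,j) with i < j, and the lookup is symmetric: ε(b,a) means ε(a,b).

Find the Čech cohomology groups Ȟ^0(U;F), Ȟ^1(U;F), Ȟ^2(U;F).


nonempty overlaps:
  V12={x2} V13={x3} V23={x6}
C dims 3,3; δ0: rk 2, SNF 1^2
degree 0: 3−2−0 = 1 → Ȟ^0 ≅ Z
degree 1: 3−0−2 = 1 → Ȟ^1 ≅ Z
degree 2: 0−0−0 = 0 → Ȟ^2 ≅ 0

Ȟ^0 = Z, Ȟ^1 = Z and Ȟ^2 = 0


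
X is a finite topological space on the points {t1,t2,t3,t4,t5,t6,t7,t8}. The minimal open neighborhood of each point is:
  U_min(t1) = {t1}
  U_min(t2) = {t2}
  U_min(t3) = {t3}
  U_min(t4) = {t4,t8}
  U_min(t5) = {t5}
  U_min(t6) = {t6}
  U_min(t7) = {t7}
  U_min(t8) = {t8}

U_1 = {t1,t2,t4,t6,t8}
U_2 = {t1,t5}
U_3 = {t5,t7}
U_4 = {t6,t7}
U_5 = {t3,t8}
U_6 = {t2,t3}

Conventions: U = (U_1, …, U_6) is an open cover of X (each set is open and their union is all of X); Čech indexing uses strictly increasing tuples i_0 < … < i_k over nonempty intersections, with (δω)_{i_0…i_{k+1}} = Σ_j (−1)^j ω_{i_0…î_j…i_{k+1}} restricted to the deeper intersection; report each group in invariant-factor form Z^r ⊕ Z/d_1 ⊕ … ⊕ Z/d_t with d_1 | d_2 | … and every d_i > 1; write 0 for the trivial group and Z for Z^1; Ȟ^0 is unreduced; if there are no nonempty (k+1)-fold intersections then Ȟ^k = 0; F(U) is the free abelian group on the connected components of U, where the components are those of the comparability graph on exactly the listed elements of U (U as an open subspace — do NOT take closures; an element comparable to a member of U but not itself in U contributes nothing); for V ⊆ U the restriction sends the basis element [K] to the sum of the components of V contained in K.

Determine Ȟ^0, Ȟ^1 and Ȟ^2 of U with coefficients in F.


Ȟ^0 ≅ Z^7,  Ȟ^1 ≅ 0,  Ȟ^2 ≅ 0

nerve of the cover:
  U12={t1} U14={t6} U15={t8} U16={t2} U23={t5} U34={t7} U56={t3}
components per intersection:
  U1: {t1} {t2} {t4,t8} {t6}
  U2: {t1} {t5}
  U3: {t5} {t7}
  U4: {t6} {t7}
  U5: {t3} {t8}
  U6: {t2} {t3}
  U12: {t1}
  U14: {t6}
  U15: {t8}
  U16: {t2}
  U23: {t5}
  U34: {t7}
  U56: {t3}
C dims 14,7; δ0: rk 7, SNF 1^7
Ȟ^0 = (14 − 7) − 0 = 7, so Ȟ^0 ≅ Z^7
Ȟ^1 = (7 − 0) − 7 = 0, so Ȟ^1 ≅ 0
Ȟ^2 = (0 − 0) − 0 = 0, so Ȟ^2 ≅ 0


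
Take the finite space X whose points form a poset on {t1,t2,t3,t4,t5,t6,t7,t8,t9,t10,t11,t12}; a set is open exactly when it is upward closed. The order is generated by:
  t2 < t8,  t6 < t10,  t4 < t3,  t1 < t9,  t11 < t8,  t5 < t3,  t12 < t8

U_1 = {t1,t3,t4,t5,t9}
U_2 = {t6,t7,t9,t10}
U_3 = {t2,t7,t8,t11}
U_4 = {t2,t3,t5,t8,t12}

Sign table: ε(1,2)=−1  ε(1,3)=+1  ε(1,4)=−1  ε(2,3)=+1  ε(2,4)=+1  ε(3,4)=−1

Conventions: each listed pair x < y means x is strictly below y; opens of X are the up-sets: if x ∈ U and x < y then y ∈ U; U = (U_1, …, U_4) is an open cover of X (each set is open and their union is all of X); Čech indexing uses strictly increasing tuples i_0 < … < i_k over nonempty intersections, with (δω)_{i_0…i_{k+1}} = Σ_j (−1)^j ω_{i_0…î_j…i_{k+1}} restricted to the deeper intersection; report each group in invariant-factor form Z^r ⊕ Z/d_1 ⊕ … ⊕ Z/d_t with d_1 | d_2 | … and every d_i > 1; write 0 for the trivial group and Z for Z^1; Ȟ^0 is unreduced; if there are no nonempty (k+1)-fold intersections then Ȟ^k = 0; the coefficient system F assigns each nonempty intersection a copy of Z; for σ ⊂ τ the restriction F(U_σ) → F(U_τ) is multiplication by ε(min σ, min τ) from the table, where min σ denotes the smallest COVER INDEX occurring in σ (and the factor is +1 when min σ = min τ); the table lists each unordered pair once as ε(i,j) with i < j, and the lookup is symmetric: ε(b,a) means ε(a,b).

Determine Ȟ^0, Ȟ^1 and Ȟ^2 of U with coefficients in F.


nonempty intersections:
  U12={t9} U14={t3,t5} U23={t7} U34={t2,t8}
C dims 4,4; δ0: rk 4, SNF 1^3·2
Ȟ^0: (4−4)−0=0 ⇒ 0
Ȟ^1: (4−0)−4=0 plus torsion [2] ⇒ Z/2
Ȟ^2: (0−0)−0=0 ⇒ 0

Ȟ^0 = 0; Ȟ^1 = Z/2; Ȟ^2 = 0


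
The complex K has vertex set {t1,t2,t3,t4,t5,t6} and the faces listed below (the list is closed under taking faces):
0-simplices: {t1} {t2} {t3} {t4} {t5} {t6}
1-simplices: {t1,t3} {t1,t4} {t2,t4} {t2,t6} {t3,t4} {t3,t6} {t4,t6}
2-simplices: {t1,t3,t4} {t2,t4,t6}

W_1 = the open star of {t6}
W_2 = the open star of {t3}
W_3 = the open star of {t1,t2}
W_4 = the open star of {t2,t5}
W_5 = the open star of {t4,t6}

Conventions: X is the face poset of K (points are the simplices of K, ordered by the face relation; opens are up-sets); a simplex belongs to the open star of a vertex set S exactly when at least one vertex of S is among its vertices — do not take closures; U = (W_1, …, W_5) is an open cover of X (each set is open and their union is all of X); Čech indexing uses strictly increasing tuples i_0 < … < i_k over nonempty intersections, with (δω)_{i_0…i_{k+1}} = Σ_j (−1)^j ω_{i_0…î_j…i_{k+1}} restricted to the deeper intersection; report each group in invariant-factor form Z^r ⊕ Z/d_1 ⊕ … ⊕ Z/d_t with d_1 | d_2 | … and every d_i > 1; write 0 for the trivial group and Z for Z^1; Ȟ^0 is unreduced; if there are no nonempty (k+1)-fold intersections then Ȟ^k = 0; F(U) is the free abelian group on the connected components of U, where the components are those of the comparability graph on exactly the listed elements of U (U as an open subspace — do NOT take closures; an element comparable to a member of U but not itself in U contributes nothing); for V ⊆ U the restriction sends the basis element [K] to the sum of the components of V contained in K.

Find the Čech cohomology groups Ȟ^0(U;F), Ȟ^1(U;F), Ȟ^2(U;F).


nonempty overlaps:
  W1={{t6},{t2,t6},{t3,t6},{t4,t6},{t2,t4,t6}} W2={{t3},{t1,t3},{t3,t4},{t3,t6},{t1,t3,t4}} W3={{t1},{t2},{t1,t3},{t1,t4},{t2,t4},{t2,t6},{t1,t3,t4},{t2,t4,t6}} W4={{t2},{t5},{t2,t4},{t2,t6},{t2,t4,t6}} W5={{t4},{t6},{t1,t4},{t2,t4},{t2,t6},{t3,t4},{t3,t6},{t4,t6},{t1,t3,t4},{t2,t4,t6}}
  W12={{t3,t6}} W13={{t2,t6},{t2,t4,t6}} W14={{t2,t6},{t2,t4,t6}} W15={{t6},{t2,t6},{t3,t6},{t4,t6},{t2,t4,t6}} W23={{t1,t3},{t1,t3,t4}} W25={{t3,t4},{t3,t6},{t1,t3,t4}} W34={{t2},{t2,t4},{t2,t6},{t2,t4,t6}} W35={{t1,t4},{t2,t4},{t2,t6},{t1,t3,t4},{t2,t4,t6}} W45={{t2,t4},{t2,t6},{t2,t4,t6}}
  W125={{t3,t6}} W134={{t2,t6},{t2,t4,t6}} W135={{t2,t6},{t2,t4,t6}} W145={{t2,t6},{t2,t4,t6}} W235={{t1,t3,t4}} W345={{t2,t4},{t2,t6},{t2,t4,t6}}
  W1345={{t2,t6},{t2,t4,t6}}
components per intersection:
  W1: {{t6},{t2,t6},{t3,t6},{t4,t6},{t2,t4,t6}}
  W2: {{t3},{t1,t3},{t3,t4},{t3,t6},{t1,t3,t4}}
  W3: {{t1},{t1,t3},{t1,t4},{t1,t3,t4}} {{t2},{t2,t4},{t2,t6},{t2,t4,t6}}
  W4: {{t2},{t2,t4},{t2,t6},{t2,t4,t6}} {{t5}}
  W5: {{t4},{t6},{t1,t4},{t2,t4},{t2,t6},{t3,t4},{t3,t6},{t4,t6},{t1,t3,t4},{t2,t4,t6}}
  W12: {{t3,t6}}
  W13: {{t2,t6},{t2,t4,t6}}
  W14: {{t2,t6},{t2,t4,t6}}
  W15: {{t6},{t2,t6},{t3,t6},{t4,t6},{t2,t4,t6}}
  W23: {{t1,t3},{t1,t3,t4}}
  W25: {{t3,t4},{t1,t3,t4}} {{t3,t6}}
  W34: {{t2},{t2,t4},{t2,t6},{t2,t4,t6}}
  W35: {{t1,t4},{t1,t3,t4}} {{t2,t4},{t2,t6},{t2,t4,t6}}
  W45: {{t2,t4},{t2,t6},{t2,t4,t6}}
  W125: {{t3,t6}}
  W134: {{t2,t6},{t2,t4,t6}}
  W135: {{t2,t6},{t2,t4,t6}}
  W145: {{t2,t6},{t2,t4,t6}}
  W235: {{t1,t3,t4}}
  W345: {{t2,t4},{t2,t6},{t2,t4,t6}}
  W1345: {{t2,t6},{t2,t4,t6}}
C dims 7,11,6,1; δ0: rk 5, SNF 1^5; δ1: rk 5, SNF 1^5; δ2: rk 1, SNF 1^1
degree 0: 7−5−0 = 2 → Ȟ^0 ≅ Z^2
degree 1: 11−5−5 = 1 → Ȟ^1 ≅ Z
degree 2: 6−1−5 = 0 → Ȟ^2 ≅ 0

Ȟ^0 ≅ Z^2, Ȟ^1 ≅ Z and Ȟ^2 ≅ 0


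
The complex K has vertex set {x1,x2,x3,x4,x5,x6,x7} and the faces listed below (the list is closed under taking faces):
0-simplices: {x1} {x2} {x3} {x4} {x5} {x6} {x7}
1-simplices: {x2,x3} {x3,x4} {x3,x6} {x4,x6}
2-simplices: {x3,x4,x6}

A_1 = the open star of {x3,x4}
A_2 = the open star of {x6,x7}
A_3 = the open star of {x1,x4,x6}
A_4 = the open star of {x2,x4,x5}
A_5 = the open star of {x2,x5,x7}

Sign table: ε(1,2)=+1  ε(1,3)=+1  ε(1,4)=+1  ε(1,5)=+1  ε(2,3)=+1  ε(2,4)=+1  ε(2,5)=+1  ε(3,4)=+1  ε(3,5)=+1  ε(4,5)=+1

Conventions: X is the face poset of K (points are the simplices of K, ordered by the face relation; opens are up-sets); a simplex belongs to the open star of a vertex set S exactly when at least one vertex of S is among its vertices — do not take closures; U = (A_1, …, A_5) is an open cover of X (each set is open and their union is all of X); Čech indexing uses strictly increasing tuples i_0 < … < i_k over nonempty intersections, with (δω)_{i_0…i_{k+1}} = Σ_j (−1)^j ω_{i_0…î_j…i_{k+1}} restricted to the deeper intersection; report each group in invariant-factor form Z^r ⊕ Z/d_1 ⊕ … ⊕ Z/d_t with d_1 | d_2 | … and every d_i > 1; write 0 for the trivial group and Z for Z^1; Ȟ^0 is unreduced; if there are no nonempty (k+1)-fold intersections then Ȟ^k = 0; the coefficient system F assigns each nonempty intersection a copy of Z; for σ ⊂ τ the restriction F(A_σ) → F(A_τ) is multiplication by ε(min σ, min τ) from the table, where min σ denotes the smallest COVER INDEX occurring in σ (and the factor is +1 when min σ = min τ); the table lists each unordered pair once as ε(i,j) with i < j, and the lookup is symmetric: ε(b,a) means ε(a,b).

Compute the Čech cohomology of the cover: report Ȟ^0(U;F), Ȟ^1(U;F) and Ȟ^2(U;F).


cover nerve:
  A1={{x3},{x4},{x2,x3},{x3,x4},{x3,x6},{x4,x6},{x3,x4,x6}} A2={{x6},{x7},{x3,x6},{x4,x6},{x3,x4,x6}} A3={{x1},{x4},{x6},{x3,x4},{x3,x6},{x4,x6},{x3,x4,x6}} A4={{x2},{x4},{x5},{x2,x3},{x3,x4},{x4,x6},{x3,x4,x6}} A5={{x2},{x5},{x7},{x2,x3}}
  A12={{x3,x6},{x4,x6},{x3,x4,x6}} A13={{x4},{x3,x4},{x3,x6},{x4,x6},{x3,x4,x6}} A14={{x4},{x2,x3},{x3,x4},{x4,x6},{x3,x4,x6}} A15={{x2,x3}} A23={{x6},{x3,x6},{x4,x6},{x3,x4,x6}} A24={{x4,x6},{x3,x4,x6}} A25={{x7}} A34={{x4},{x3,x4},{x4,x6},{x3,x4,x6}} A45={{x2},{x5},{x2,x3}}
  A123={{x3,x6},{x4,x6},{x3,x4,x6}} A124={{x4,x6},{x3,x4,x6}} A134={{x4},{x3,x4},{x4,x6},{x3,x4,x6}} A145={{x2,x3}} A234={{x4,x6},{x3,x4,x6}}
  A1234={{x4,x6},{x3,x4,x6}}
C dims 5,9,5,1; δ0: rk 4, SNF 1^4; δ1: rk 4, SNF 1^4; δ2: rk 1, SNF 1^1
Ȟ^0: (5−4)−0=1 ⇒ Z
Ȟ^1: (9−4)−4=1 ⇒ Z
Ȟ^2: (5−1)−4=0 ⇒ 0

Ȟ^0(U;F) ≅ Z; Ȟ^1(U;F) ≅ Z; Ȟ^2(U;F) ≅ 0


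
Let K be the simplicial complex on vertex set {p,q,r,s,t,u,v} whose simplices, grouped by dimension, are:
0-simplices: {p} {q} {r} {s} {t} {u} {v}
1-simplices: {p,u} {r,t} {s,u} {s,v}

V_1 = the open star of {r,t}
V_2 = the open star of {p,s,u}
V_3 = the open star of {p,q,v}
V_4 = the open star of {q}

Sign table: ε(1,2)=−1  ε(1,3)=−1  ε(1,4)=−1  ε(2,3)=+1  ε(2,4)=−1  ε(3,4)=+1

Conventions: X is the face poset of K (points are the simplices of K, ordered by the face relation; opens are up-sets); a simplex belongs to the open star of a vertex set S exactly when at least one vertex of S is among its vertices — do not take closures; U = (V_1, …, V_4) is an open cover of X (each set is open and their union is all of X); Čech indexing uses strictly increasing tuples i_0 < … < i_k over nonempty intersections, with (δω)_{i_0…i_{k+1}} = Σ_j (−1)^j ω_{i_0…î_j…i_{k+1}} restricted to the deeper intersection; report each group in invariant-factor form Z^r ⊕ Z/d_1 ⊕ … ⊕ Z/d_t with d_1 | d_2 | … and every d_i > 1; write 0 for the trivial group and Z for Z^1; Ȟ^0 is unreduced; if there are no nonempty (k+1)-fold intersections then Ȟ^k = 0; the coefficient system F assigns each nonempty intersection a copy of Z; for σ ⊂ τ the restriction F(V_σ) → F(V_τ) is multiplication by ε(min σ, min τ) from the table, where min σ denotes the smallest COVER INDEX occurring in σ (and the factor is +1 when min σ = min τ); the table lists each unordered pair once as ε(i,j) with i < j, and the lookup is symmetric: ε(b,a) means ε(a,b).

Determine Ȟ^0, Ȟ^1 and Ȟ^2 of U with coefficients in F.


cover nerve:
  V1={{r},{t},{r,t}} V2={{p},{s},{u},{p,u},{s,u},{s,v}} V3={{p},{q},{v},{p,u},{s,v}} V4={{q}}
  V23={{p},{p,u},{s,v}} V34={{q}}
C dims 4,2; δ0: rk 2, SNF 1^2
Ȟ^0: (4−2)−0=2 ⇒ Z^2
Ȟ^1: (2−0)−2=0 ⇒ 0
Ȟ^2: (0−0)−0=0 ⇒ 0

Ȟ^0 ≅ Z^2,  Ȟ^1 ≅ 0,  Ȟ^2 ≅ 0


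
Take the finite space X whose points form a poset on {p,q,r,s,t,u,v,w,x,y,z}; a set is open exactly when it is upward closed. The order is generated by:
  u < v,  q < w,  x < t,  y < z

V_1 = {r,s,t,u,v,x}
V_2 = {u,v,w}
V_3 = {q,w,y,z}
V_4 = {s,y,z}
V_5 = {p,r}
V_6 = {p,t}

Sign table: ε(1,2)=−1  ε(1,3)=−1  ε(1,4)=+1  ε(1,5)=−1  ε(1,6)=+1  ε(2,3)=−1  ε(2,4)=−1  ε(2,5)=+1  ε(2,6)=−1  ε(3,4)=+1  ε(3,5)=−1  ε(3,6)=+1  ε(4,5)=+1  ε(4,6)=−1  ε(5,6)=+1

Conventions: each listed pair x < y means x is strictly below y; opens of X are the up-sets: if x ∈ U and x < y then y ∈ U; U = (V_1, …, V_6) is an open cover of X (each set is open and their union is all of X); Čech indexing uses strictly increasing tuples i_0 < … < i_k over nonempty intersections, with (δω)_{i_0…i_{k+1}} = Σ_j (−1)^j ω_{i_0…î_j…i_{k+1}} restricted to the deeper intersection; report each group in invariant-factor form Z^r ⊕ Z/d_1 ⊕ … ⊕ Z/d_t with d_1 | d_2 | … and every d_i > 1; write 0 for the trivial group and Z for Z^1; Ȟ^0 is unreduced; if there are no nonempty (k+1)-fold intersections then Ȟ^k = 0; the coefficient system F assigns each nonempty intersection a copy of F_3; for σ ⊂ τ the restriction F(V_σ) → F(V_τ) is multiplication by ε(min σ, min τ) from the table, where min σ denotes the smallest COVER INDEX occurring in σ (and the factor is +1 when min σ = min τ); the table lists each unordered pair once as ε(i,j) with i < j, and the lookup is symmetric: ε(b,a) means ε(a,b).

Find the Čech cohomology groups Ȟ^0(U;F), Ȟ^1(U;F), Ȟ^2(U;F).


nonempty intersections:
  V12={u,v} V14={s} V15={r} V16={t} V23={w} V34={y,z} V56={p}
C dims 6,7; δ0: rk_F3 6
Ȟ^0: (6−6)−0=0 ⇒ 0
Ȟ^1: (7−0)−6=1 ⇒ Z/3
Ȟ^2: (0−0)−0=0 ⇒ 0

Ȟ^0(U;F) ≅ 0, Ȟ^1(U;F) ≅ Z/3 and Ȟ^2(U;F) ≅ 0


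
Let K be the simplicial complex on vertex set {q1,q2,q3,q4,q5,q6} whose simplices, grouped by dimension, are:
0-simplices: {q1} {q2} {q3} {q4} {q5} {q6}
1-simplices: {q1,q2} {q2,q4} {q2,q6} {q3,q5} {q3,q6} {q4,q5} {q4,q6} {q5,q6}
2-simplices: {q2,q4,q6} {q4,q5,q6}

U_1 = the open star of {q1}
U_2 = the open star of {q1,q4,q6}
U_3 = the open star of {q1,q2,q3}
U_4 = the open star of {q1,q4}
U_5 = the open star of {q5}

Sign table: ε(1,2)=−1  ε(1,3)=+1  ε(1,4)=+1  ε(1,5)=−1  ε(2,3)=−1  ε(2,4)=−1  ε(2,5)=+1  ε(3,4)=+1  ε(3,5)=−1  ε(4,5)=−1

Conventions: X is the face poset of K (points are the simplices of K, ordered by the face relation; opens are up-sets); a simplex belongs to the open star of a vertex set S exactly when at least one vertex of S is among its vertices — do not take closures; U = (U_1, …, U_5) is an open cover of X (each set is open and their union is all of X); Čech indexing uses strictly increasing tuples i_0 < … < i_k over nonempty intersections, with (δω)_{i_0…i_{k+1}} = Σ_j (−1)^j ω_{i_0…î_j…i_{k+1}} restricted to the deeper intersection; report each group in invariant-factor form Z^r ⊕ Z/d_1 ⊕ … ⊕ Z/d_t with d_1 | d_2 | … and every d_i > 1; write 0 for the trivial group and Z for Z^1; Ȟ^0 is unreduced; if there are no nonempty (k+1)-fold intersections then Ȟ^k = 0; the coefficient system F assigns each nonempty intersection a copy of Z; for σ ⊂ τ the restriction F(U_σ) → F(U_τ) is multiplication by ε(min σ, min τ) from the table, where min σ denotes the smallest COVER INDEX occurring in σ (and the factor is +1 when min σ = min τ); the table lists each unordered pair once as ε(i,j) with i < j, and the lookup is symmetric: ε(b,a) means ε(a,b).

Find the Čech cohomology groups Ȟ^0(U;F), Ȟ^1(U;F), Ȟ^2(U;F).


cover nerve:
  U1={{q1},{q1,q2}} U2={{q1},{q4},{q6},{q1,q2},{q2,q4},{q2,q6},{q3,q6},{q4,q5},{q4,q6},{q5,q6},{q2,q4,q6},{q4,q5,q6}} U3={{q1},{q2},{q3},{q1,q2},{q2,q4},{q2,q6},{q3,q5},{q3,q6},{q2,q4,q6}} U4={{q1},{q4},{q1,q2},{q2,q4},{q4,q5},{q4,q6},{q2,q4,q6},{q4,q5,q6}} U5={{q5},{q3,q5},{q4,q5},{q5,q6},{q4,q5,q6}}
  U12={{q1},{q1,q2}} U13={{q1},{q1,q2}} U14={{q1},{q1,q2}} U23={{q1},{q1,q2},{q2,q4},{q2,q6},{q3,q6},{q2,q4,q6}} U24={{q1},{q4},{q1,q2},{q2,q4},{q4,q5},{q4,q6},{q2,q4,q6},{q4,q5,q6}} U25={{q4,q5},{q5,q6},{q4,q5,q6}} U34={{q1},{q1,q2},{q2,q4},{q2,q4,q6}} U35={{q3,q5}} U45={{q4,q5},{q4,q5,q6}}
  U123={{q1},{q1,q2}} U124={{q1},{q1,q2}} U134={{q1},{q1,q2}} U234={{q1},{q1,q2},{q2,q4},{q2,q4,q6}} U245={{q4,q5},{q4,q5,q6}}
  U1234={{q1},{q1,q2}}
C dims 5,9,5,1; δ0: rk 4, SNF 1^4; δ1: rk 4, SNF 1^4; δ2: rk 1, SNF 1^1
Ȟ^0: (5−4)−0=1 ⇒ Z
Ȟ^1: (9−4)−4=1 ⇒ Z
Ȟ^2: (5−1)−4=0 ⇒ 0

Ȟ^0(U;F) ≅ Z; Ȟ^1(U;F) ≅ Z; Ȟ^2(U;F) ≅ 0


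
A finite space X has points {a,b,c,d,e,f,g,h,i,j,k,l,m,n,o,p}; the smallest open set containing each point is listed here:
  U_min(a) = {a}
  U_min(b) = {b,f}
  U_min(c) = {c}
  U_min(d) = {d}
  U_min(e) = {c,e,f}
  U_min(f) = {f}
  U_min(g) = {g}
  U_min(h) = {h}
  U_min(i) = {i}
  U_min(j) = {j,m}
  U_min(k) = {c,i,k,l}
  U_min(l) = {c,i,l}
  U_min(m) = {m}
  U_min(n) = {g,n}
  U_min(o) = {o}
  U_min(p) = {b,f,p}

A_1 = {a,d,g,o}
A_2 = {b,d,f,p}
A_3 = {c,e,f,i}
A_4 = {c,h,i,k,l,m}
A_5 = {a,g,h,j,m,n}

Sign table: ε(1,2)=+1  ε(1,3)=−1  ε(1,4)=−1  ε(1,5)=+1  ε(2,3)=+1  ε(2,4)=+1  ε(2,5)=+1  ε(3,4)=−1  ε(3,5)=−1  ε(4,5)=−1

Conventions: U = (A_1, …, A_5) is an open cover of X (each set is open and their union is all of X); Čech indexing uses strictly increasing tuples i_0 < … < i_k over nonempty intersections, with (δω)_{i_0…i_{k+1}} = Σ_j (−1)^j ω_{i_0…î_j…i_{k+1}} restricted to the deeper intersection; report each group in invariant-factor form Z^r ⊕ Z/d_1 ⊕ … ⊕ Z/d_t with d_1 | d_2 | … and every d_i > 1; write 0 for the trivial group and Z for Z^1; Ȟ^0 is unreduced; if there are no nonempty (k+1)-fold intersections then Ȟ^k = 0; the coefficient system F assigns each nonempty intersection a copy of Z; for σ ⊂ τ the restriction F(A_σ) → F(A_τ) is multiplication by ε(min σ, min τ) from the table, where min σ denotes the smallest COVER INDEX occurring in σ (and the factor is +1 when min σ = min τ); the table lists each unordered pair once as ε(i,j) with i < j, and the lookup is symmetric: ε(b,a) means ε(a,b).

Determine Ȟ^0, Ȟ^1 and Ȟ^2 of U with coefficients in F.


cover nerve:
  A12={d} A15={a,g} A23={f} A34={c,i} A45={h,m}
C dims 5,5; δ0: rk 4, SNF 1^4
Ȟ^0: (5−4)−0=1 ⇒ Z
Ȟ^1: (5−0)−4=1 ⇒ Z
Ȟ^2: (0−0)−0=0 ⇒ 0

Ȟ^0 ≅ Z, Ȟ^1 ≅ Z and Ȟ^2 ≅ 0


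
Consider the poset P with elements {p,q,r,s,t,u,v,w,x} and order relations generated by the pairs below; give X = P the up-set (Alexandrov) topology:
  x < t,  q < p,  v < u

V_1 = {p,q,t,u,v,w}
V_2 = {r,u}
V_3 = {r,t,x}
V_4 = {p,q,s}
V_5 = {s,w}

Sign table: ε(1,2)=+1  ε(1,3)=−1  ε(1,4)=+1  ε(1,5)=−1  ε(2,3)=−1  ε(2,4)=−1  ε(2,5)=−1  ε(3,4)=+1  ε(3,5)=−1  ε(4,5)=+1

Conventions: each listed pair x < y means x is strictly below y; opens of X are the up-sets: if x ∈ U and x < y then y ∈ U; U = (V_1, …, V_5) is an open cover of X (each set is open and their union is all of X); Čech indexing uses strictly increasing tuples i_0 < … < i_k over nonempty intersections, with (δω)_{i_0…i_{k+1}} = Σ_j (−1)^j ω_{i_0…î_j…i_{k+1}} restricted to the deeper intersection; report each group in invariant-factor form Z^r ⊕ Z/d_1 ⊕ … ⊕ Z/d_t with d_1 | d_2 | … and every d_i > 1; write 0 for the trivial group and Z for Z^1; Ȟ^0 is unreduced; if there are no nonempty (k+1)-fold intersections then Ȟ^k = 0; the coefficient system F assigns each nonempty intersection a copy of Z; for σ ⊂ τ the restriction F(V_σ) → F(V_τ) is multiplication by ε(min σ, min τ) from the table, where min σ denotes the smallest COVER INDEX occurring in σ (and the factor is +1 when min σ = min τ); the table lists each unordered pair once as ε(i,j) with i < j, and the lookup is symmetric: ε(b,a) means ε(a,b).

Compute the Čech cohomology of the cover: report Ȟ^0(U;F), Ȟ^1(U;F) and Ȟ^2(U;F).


nonempty intersections:
  V12={u} V13={t} V14={p,q} V15={w} V23={r} V45={s}
C dims 5,6; δ0: rk 5, SNF 1^4·2
Ȟ^0: (5−5)−0=0 ⇒ 0
Ȟ^1: (6−0)−5=1 plus torsion [2] ⇒ Z ⊕ Z/2
Ȟ^2: (0−0)−0=0 ⇒ 0

Ȟ^0 = 0, Ȟ^1 = Z ⊕ Z/2, Ȟ^2 = 0


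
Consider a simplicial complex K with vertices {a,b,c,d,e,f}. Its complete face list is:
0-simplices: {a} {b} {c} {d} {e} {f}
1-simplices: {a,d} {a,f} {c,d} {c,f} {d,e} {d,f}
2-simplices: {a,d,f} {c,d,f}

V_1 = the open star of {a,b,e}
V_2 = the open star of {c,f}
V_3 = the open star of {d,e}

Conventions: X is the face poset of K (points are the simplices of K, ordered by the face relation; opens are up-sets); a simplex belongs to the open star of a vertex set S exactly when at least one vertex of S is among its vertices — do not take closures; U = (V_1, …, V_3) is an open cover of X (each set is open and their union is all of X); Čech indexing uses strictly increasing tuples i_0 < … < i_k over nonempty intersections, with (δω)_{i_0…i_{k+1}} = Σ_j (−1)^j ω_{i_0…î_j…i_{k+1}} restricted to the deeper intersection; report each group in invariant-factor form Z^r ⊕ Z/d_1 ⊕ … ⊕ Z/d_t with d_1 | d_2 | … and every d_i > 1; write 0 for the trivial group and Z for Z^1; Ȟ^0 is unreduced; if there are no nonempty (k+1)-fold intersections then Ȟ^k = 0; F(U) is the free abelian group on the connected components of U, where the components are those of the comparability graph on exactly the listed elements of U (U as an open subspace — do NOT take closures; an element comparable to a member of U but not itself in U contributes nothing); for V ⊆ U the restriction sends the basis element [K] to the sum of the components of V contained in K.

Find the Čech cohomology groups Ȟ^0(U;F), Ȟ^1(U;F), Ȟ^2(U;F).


Ȟ^0 = Z^2; Ȟ^1 = 0; Ȟ^2 = 0

nerve of the cover:
  V1={{a},{b},{e},{a,d},{a,f},{d,e},{a,d,f}} V2={{c},{f},{a,f},{c,d},{c,f},{d,f},{a,d,f},{c,d,f}} V3={{d},{e},{a,d},{c,d},{d,e},{d,f},{a,d,f},{c,d,f}}
  V12={{a,f},{a,d,f}} V13={{e},{a,d},{d,e},{a,d,f}} V23={{c,d},{d,f},{a,d,f},{c,d,f}}
  V123={{a,d,f}}
components per intersection:
  V1: {{a},{a,d},{a,f},{a,d,f}} {{b}} {{e},{d,e}}
  V2: {{c},{f},{a,f},{c,d},{c,f},{d,f},{a,d,f},{c,d,f}}
  V3: {{d},{e},{a,d},{c,d},{d,e},{d,f},{a,d,f},{c,d,f}}
  V12: {{a,f},{a,d,f}}
  V13: {{e},{d,e}} {{a,d},{a,d,f}}
  V23: {{c,d},{d,f},{a,d,f},{c,d,f}}
  V123: {{a,d,f}}
C dims 5,4,1; δ0: rk 3, SNF 1^3; δ1: rk 1, SNF 1^1
Ȟ^0 = (5 − 3) − 0 = 2, so Ȟ^0 ≅ Z^2
Ȟ^1 = (4 − 1) − 3 = 0, so Ȟ^1 ≅ 0
Ȟ^2 = (1 − 0) − 1 = 0, so Ȟ^2 ≅ 0


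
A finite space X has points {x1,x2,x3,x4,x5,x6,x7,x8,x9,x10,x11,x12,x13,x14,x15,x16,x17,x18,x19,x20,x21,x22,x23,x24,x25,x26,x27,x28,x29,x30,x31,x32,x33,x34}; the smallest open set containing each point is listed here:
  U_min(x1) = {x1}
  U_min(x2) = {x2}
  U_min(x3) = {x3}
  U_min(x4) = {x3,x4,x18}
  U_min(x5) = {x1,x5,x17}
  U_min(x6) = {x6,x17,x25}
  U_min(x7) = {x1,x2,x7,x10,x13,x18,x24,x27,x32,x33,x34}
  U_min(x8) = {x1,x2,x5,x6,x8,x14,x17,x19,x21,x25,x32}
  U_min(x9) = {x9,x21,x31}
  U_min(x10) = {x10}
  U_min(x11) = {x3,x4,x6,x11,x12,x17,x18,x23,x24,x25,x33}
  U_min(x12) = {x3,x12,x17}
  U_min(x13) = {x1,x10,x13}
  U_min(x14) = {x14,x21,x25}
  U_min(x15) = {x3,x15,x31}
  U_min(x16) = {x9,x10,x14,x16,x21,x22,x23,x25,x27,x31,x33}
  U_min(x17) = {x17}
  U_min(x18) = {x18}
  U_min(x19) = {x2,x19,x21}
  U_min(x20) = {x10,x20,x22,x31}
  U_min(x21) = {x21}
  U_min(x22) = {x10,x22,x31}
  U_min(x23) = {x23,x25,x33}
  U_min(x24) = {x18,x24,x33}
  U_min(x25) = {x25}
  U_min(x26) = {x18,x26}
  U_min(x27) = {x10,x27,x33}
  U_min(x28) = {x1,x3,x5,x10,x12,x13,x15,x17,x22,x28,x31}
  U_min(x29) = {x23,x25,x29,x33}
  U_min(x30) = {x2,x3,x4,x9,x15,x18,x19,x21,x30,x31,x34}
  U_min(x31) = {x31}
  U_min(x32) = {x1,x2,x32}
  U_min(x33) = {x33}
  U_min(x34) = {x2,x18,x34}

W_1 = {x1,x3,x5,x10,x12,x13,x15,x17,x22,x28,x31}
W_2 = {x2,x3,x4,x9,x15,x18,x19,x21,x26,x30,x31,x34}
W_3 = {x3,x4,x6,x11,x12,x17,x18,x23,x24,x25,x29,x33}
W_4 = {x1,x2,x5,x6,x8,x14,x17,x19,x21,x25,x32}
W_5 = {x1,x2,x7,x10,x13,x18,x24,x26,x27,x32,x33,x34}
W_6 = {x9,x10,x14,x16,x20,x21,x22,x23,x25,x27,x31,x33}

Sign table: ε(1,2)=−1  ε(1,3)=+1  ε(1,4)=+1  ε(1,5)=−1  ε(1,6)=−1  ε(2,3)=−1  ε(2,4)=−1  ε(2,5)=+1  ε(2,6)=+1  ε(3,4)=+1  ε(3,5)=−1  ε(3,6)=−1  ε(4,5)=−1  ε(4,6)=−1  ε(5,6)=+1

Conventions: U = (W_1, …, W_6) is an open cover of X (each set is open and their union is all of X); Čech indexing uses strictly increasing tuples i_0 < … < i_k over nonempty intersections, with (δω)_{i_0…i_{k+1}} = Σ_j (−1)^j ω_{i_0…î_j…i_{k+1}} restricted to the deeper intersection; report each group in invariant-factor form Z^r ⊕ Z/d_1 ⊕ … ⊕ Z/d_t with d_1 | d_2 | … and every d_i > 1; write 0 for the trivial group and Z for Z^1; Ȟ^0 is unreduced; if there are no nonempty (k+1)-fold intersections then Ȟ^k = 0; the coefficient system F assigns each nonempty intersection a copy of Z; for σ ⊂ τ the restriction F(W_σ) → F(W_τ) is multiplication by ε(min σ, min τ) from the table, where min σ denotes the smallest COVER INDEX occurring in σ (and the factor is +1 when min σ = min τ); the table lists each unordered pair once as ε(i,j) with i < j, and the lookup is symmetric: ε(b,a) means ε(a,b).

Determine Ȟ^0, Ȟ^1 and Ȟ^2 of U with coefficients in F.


Ȟ^0(U;F) ≅ Z, Ȟ^1(U;F) ≅ 0 and Ȟ^2(U;F) ≅ Z/2

nerve of the cover:
  W12={x3,x15,x31} W13={x3,x12,x17} W14={x1,x5,x17} W15={x1,x10,x13} W16={x10,x22,x31} W23={x3,x4,x18} W24={x2,x19,x21} W25={x2,x18,x26,x34} W26={x9,x21,x31} W34={x6,x17,x25} W35={x18,x24,x33} W36={x23,x25,x33} W45={x1,x2,x32} W46={x14,x21,x25} W56={x10,x27,x33}
  W123={x3} W126={x31} W134={x17} W145={x1} W156={x10} W235={x18} W245={x2} W246={x21} W346={x25} W356={x33}
C dims 6,15,10; δ0: rk 5, SNF 1^5; δ1: rk 10, SNF 1^9·2
Ȟ^0 = (6 − 5) − 0 = 1, so Ȟ^0 ≅ Z
Ȟ^1 = (15 − 10) − 5 = 0, so Ȟ^1 ≅ 0
Ȟ^2 = (10 − 0) − 10 = 0 plus torsion [2], so Ȟ^2 ≅ Z/2


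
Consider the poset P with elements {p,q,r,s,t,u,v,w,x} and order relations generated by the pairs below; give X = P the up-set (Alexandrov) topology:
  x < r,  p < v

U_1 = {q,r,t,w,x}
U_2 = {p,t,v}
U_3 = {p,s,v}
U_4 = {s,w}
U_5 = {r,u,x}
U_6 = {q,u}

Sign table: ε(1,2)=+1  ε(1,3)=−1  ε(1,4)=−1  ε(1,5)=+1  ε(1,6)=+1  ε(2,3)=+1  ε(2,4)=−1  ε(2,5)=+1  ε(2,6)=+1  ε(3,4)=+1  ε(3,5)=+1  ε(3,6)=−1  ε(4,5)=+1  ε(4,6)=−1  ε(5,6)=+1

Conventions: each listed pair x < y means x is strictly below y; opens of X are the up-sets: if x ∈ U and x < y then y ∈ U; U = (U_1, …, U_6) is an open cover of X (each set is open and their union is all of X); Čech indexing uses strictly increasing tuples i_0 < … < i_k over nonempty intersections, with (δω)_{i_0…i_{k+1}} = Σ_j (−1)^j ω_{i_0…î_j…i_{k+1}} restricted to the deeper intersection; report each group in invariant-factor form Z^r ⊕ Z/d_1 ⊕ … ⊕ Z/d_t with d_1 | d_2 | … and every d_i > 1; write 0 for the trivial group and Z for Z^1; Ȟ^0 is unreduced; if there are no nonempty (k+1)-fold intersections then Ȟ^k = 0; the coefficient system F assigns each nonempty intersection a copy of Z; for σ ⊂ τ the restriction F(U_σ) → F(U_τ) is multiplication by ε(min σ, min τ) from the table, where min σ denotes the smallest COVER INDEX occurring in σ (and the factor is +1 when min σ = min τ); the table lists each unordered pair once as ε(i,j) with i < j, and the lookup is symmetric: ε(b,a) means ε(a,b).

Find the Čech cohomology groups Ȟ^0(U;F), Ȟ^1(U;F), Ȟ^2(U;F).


cover nerve:
  U12={t} U14={w} U15={r,x} U16={q} U23={p,v} U34={s} U56={u}
C dims 6,7; δ0: rk 6, SNF 1^5·2
Ȟ^0: (6−6)−0=0 ⇒ 0
Ȟ^1: (7−0)−6=1 plus torsion [2] ⇒ Z ⊕ Z/2
Ȟ^2: (0−0)−0=0 ⇒ 0

Ȟ^0 = 0, Ȟ^1 = Z ⊕ Z/2, Ȟ^2 = 0
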